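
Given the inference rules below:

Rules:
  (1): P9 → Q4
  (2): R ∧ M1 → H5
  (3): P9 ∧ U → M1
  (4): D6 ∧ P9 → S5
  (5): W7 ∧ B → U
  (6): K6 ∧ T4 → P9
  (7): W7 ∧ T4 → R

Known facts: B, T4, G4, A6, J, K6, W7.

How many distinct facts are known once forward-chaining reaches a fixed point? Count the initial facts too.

13

Round 1: (5) [W7 ∧ B → U]; (6) [K6 ∧ T4 → P9]; (7) [W7 ∧ T4 → R]. New: U, P9, R.
Round 2: (1) [P9 → Q4]; (3) [P9 ∧ U → M1]. New: Q4, M1.
Round 3: (2) [R ∧ M1 → H5]. New: H5.
Closure: {A6, B, G4, H5, J, K6, M1, P9, Q4, R, T4, U, W7} — 13 facts.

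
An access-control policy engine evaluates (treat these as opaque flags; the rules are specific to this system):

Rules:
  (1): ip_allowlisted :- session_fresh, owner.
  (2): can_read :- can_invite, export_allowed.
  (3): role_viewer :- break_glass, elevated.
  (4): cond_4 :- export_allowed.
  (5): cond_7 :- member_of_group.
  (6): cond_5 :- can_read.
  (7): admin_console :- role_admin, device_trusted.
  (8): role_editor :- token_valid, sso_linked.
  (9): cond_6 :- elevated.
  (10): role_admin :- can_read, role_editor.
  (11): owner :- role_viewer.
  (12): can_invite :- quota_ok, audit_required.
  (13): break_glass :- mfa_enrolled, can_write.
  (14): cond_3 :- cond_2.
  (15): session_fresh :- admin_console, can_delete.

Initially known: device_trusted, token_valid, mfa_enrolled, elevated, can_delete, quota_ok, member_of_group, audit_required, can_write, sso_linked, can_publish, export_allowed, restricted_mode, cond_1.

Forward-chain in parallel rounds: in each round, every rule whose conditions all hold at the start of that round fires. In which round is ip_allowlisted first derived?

Round 1: (4) [cond_4 :- export_allowed.]; (5) [cond_7 :- member_of_group.]; (8) [role_editor :- token_valid, sso_linked.]; (9) [cond_6 :- elevated.]; (12) [can_invite :- quota_ok, audit_required.]; (13) [break_glass :- mfa_enrolled, can_write.]. New: cond_4, cond_7, role_editor, cond_6, can_invite, break_glass.
Round 2: (2) [can_read :- can_invite, export_allowed.]; (3) [role_viewer :- break_glass, elevated.]. New: can_read, role_viewer.
Round 3: (6) [cond_5 :- can_read.]; (10) [role_admin :- can_read, role_editor.]; (11) [owner :- role_viewer.]. New: cond_5, role_admin, owner.
Round 4: (7) [admin_console :- role_admin, device_trusted.]. New: admin_console.
Round 5: (15) [session_fresh :- admin_console, can_delete.]. New: session_fresh.
Round 6: (1) [ip_allowlisted :- session_fresh, owner.]. New: ip_allowlisted.
ip_allowlisted first appears in round 6.

6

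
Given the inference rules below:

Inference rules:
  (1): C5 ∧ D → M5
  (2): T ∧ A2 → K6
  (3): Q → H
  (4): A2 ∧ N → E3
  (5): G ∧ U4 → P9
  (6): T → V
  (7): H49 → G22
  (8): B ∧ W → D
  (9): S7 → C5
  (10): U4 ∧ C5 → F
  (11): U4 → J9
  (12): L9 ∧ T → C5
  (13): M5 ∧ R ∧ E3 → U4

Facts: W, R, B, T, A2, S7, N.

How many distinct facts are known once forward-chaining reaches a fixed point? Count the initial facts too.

16

Round 1 fires (2), (4), (6), (8), (9), giving K6, E3, V, D, C5.
Round 2 fires (1), giving M5.
Round 3 fires (13), giving U4.
Round 4 fires (10), (11), giving F, J9.
Closure: {A2, B, C5, D, E3, F, J9, K6, M5, N, R, S7, T, U4, V, W} — 16 facts.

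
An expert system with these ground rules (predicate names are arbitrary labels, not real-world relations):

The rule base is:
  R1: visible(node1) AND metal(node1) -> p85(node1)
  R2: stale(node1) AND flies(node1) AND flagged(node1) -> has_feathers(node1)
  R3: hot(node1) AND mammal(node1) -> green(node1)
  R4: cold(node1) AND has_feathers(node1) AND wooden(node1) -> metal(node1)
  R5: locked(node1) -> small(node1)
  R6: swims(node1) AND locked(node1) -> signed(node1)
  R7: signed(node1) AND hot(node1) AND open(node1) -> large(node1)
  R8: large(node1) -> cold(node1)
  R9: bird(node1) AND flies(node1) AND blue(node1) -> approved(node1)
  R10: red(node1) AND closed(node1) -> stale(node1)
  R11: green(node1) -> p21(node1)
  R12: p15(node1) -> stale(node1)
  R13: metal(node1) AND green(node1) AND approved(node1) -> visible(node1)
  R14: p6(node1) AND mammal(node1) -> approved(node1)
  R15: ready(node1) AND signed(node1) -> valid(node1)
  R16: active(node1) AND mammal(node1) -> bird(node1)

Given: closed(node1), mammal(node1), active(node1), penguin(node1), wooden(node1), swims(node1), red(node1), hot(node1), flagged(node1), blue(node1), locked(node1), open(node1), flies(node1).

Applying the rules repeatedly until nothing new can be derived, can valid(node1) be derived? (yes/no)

no

[1] R3 [hot(node1) AND mammal(node1) -> green(node1)]; R5 [locked(node1) -> small(node1)]; R6 [swims(node1) AND locked(node1) -> signed(node1)]; R10 [red(node1) AND closed(node1) -> stale(node1)]; R16 [active(node1) AND mammal(node1) -> bird(node1)]. ⇒ new: green(node1), small(node1), signed(node1), stale(node1), bird(node1).
[2] R2 [stale(node1) AND flies(node1) AND flagged(node1) -> has_feathers(node1)]; R7 [signed(node1) AND hot(node1) AND open(node1) -> large(node1)]; R9 [bird(node1) AND flies(node1) AND blue(node1) -> approved(node1)]; R11 [green(node1) -> p21(node1)]. ⇒ new: has_feathers(node1), large(node1), approved(node1), p21(node1).
[3] R8 [large(node1) -> cold(node1)]. ⇒ new: cold(node1).
[4] R4 [cold(node1) AND has_feathers(node1) AND wooden(node1) -> metal(node1)]. ⇒ new: metal(node1).
[5] R13 [metal(node1) AND green(node1) AND approved(node1) -> visible(node1)]. ⇒ new: visible(node1).
[6] R1 [visible(node1) AND metal(node1) -> p85(node1)]. ⇒ new: p85(node1).
Fixed point reached. valid(node1) is concluded only by R15; R15 needs ready(node1) (never derived).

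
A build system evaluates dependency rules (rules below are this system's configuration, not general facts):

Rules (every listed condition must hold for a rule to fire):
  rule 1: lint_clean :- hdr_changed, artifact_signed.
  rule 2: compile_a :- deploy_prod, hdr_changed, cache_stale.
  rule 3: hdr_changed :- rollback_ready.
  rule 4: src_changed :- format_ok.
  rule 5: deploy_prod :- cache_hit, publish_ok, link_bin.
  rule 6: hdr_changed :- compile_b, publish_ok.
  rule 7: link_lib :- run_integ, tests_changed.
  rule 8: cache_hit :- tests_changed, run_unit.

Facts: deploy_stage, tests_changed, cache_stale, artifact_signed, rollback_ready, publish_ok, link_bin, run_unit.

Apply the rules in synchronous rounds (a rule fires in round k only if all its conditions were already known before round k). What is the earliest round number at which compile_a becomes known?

3

Round 1: rule 3 [hdr_changed :- rollback_ready.]; rule 8 [cache_hit :- tests_changed, run_unit.]. Adds hdr_changed, cache_hit.
Round 2: rule 1 [lint_clean :- hdr_changed, artifact_signed.]; rule 5 [deploy_prod :- cache_hit, publish_ok, link_bin.]. Adds lint_clean, deploy_prod.
Round 3: rule 2 [compile_a :- deploy_prod, hdr_changed, cache_stale.]. Adds compile_a.
compile_a first appears in round 3.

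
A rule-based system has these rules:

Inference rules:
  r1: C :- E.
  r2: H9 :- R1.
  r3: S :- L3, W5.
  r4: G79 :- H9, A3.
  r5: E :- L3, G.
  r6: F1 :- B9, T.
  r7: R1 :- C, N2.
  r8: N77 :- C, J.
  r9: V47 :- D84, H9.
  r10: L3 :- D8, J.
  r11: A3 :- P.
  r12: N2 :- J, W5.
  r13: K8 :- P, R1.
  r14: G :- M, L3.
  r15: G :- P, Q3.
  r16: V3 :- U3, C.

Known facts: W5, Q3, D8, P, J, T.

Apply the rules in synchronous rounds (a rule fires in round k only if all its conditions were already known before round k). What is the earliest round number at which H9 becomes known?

Round 1 fires r10, r11, r12, r15, giving L3, A3, N2, G.
Round 2 fires r3, r5, giving S, E.
Round 3 fires r1, giving C.
Round 4 fires r7, r8, giving R1, N77.
Round 5 fires r2, r13, giving H9, K8.
H9 first appears in round 5.

5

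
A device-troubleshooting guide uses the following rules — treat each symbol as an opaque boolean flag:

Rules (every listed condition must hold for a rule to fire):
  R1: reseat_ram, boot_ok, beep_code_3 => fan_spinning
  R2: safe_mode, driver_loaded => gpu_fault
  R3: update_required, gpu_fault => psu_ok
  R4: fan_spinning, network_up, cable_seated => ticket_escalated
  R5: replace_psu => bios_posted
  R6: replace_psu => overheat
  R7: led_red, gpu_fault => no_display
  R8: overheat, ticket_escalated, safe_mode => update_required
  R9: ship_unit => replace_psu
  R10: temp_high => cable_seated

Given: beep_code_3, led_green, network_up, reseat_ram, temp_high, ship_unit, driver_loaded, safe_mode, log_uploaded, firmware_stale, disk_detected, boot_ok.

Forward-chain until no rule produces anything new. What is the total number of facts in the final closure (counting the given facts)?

21

Round 1: R1 [reseat_ram, boot_ok, beep_code_3 => fan_spinning]; R2 [safe_mode, driver_loaded => gpu_fault]; R9 [ship_unit => replace_psu]; R10 [temp_high => cable_seated]. Adds fan_spinning, gpu_fault, replace_psu, cable_seated.
Round 2: R4 [fan_spinning, network_up, cable_seated => ticket_escalated]; R5 [replace_psu => bios_posted]; R6 [replace_psu => overheat]. Adds ticket_escalated, bios_posted, overheat.
Round 3: R8 [overheat, ticket_escalated, safe_mode => update_required]. Adds update_required.
Round 4: R3 [update_required, gpu_fault => psu_ok]. Adds psu_ok.
Closure: {beep_code_3, bios_posted, boot_ok, cable_seated, disk_detected, driver_loaded, fan_spinning, firmware_stale, gpu_fault, led_green, log_uploaded, network_up, overheat, psu_ok, replace_psu, reseat_ram, safe_mode, ship_unit, temp_high, ticket_escalated, update_required} — 21 facts.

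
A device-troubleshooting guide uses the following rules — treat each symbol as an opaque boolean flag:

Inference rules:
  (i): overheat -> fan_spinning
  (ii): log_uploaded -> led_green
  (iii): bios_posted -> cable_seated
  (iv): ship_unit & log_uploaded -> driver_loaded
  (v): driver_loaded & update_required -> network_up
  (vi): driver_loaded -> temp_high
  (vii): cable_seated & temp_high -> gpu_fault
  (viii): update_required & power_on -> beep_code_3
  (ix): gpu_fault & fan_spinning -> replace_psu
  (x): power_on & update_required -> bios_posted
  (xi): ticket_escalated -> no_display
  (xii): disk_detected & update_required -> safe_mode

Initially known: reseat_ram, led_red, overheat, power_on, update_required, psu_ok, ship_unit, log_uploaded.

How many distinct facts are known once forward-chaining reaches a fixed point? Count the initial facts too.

18

Round 1: (i) [overheat -> fan_spinning]; (ii) [log_uploaded -> led_green]; (iv) [ship_unit & log_uploaded -> driver_loaded]; (viii) [update_required & power_on -> beep_code_3]; (x) [power_on & update_required -> bios_posted]. New: fan_spinning, led_green, driver_loaded, beep_code_3, bios_posted.
Round 2: (iii) [bios_posted -> cable_seated]; (v) [driver_loaded & update_required -> network_up]; (vi) [driver_loaded -> temp_high]. New: cable_seated, network_up, temp_high.
Round 3: (vii) [cable_seated & temp_high -> gpu_fault]. New: gpu_fault.
Round 4: (ix) [gpu_fault & fan_spinning -> replace_psu]. New: replace_psu.
Closure: {beep_code_3, bios_posted, cable_seated, driver_loaded, fan_spinning, gpu_fault, led_green, led_red, log_uploaded, network_up, overheat, power_on, psu_ok, replace_psu, reseat_ram, ship_unit, temp_high, update_required} — 18 facts.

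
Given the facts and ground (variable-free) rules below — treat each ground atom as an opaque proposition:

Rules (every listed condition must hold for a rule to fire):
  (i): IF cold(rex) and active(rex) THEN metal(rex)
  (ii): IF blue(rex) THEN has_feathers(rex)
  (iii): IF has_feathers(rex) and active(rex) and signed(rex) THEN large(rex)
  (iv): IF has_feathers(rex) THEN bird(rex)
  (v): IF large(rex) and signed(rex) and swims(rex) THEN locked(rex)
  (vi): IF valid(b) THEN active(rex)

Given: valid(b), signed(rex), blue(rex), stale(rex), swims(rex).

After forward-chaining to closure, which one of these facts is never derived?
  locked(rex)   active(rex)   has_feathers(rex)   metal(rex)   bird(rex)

Round 1: (ii) [IF blue(rex) THEN has_feathers(rex)]; (vi) [IF valid(b) THEN active(rex)]. New: has_feathers(rex), active(rex).
Round 2: (iii) [IF has_feathers(rex) and active(rex) and signed(rex) THEN large(rex)]; (iv) [IF has_feathers(rex) THEN bird(rex)]. New: large(rex), bird(rex).
Round 3: (v) [IF large(rex) and signed(rex) and swims(rex) THEN locked(rex)]. New: locked(rex).
Derived: active(rex) (round 1), bird(rex) (round 2), locked(rex) (round 3), has_feathers(rex) (round 1). metal(rex) never appears in any round.

metal(rex)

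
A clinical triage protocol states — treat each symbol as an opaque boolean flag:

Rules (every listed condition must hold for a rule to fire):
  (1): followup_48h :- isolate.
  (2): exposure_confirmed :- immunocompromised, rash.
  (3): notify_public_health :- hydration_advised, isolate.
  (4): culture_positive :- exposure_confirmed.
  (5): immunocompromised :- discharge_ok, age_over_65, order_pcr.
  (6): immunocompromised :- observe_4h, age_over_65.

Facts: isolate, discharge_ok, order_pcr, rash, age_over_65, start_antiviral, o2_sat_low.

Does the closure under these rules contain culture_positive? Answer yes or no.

Round 1 fires (1), (5), giving followup_48h, immunocompromised.
Round 2 fires (2), giving exposure_confirmed.
Round 3 fires (4), giving culture_positive.
culture_positive appears in round 3, so it is derivable.

yes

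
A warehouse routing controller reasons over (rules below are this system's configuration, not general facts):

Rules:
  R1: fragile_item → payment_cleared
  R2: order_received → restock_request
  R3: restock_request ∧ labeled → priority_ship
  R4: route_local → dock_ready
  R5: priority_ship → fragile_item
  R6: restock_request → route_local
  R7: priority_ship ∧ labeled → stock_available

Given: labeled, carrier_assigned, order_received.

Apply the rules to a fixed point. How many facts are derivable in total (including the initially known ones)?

[1] R2 [order_received → restock_request]. ⇒ new: restock_request.
[2] R3 [restock_request ∧ labeled → priority_ship]; R6 [restock_request → route_local]. ⇒ new: priority_ship, route_local.
[3] R4 [route_local → dock_ready]; R5 [priority_ship → fragile_item]; R7 [priority_ship ∧ labeled → stock_available]. ⇒ new: dock_ready, fragile_item, stock_available.
[4] R1 [fragile_item → payment_cleared]. ⇒ new: payment_cleared.
Closure: {carrier_assigned, dock_ready, fragile_item, labeled, order_received, payment_cleared, priority_ship, restock_request, route_local, stock_available} — 10 facts.

10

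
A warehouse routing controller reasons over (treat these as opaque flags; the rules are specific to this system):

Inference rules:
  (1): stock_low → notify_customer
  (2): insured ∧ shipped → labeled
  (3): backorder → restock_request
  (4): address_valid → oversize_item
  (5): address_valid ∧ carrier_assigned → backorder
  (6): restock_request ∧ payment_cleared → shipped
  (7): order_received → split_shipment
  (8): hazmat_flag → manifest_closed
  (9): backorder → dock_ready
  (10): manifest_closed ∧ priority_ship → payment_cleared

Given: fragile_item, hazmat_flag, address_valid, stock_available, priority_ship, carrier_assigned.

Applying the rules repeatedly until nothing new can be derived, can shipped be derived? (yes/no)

Round 1 fires (4), (5), (8), giving oversize_item, backorder, manifest_closed.
Round 2 fires (3), (9), (10), giving restock_request, dock_ready, payment_cleared.
Round 3 fires (6), giving shipped.
shipped appears in round 3, so it is derivable.

yes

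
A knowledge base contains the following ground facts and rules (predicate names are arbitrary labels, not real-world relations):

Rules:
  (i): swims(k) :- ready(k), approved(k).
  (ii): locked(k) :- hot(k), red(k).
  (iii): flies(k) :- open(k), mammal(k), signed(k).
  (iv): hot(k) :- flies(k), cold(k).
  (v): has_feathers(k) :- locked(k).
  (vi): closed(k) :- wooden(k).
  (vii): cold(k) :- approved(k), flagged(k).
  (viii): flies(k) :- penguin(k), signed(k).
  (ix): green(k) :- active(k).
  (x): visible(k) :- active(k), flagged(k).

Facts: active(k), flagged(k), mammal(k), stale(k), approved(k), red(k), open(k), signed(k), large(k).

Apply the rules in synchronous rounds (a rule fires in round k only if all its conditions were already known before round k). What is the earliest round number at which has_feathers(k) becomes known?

Round 1: (iii) [flies(k) :- open(k), mammal(k), signed(k).]; (vii) [cold(k) :- approved(k), flagged(k).]; (ix) [green(k) :- active(k).]; (x) [visible(k) :- active(k), flagged(k).]. New: flies(k), cold(k), green(k), visible(k).
Round 2: (iv) [hot(k) :- flies(k), cold(k).]. New: hot(k).
Round 3: (ii) [locked(k) :- hot(k), red(k).]. New: locked(k).
Round 4: (v) [has_feathers(k) :- locked(k).]. New: has_feathers(k).
has_feathers(k) first appears in round 4.

4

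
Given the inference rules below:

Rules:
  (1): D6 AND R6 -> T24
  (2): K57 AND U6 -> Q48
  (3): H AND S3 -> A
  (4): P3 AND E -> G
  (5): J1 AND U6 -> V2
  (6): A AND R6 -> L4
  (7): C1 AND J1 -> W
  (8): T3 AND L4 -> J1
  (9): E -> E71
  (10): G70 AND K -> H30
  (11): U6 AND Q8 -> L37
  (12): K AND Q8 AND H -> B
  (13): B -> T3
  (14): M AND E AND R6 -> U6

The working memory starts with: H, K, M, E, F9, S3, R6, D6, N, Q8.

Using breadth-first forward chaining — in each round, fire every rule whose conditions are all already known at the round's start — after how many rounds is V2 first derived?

Round 1: (1) [D6 AND R6 -> T24]; (3) [H AND S3 -> A]; (9) [E -> E71]; (12) [K AND Q8 AND H -> B]; (14) [M AND E AND R6 -> U6]. New: T24, A, E71, B, U6.
Round 2: (6) [A AND R6 -> L4]; (11) [U6 AND Q8 -> L37]; (13) [B -> T3]. New: L4, L37, T3.
Round 3: (8) [T3 AND L4 -> J1]. New: J1.
Round 4: (5) [J1 AND U6 -> V2]. New: V2.
V2 first appears in round 4.

4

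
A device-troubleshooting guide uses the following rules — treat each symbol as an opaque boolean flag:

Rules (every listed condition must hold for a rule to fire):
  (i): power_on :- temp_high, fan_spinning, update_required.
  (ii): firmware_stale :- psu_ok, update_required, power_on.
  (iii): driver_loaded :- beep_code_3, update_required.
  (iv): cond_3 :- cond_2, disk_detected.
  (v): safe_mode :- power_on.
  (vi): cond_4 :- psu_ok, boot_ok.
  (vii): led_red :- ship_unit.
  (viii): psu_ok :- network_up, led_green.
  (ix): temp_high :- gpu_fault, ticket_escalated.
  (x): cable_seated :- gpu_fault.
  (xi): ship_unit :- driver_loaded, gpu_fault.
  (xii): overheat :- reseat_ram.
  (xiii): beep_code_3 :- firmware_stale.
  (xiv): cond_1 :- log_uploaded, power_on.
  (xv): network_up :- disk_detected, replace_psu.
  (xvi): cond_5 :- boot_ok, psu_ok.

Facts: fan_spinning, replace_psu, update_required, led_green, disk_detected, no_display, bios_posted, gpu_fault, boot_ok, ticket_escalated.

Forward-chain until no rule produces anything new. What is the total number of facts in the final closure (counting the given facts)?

23

Round 1 — (ix), (x), (xv), derive temp_high, cable_seated, network_up.
Round 2 — (i), (viii), derive power_on, psu_ok.
Round 3 — (ii), (v), (vi), (xvi), derive firmware_stale, safe_mode, cond_4, cond_5.
Round 4 — (xiii), derive beep_code_3.
Round 5 — (iii), derive driver_loaded.
Round 6 — (xi), derive ship_unit.
Round 7 — (vii), derive led_red.
Closure: {beep_code_3, bios_posted, boot_ok, cable_seated, cond_4, cond_5, disk_detected, driver_loaded, fan_spinning, firmware_stale, gpu_fault, led_green, led_red, network_up, no_display, power_on, psu_ok, replace_psu, safe_mode, ship_unit, temp_high, ticket_escalated, update_required} — 23 facts.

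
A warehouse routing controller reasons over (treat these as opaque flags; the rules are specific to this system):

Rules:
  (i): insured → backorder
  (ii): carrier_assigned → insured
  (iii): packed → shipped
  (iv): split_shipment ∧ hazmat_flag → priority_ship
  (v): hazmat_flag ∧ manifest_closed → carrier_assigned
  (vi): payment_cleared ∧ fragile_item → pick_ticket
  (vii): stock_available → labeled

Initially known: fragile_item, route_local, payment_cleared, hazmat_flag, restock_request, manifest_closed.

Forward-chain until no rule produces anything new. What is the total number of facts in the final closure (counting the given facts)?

[1] (v) [hazmat_flag ∧ manifest_closed → carrier_assigned]; (vi) [payment_cleared ∧ fragile_item → pick_ticket]. ⇒ new: carrier_assigned, pick_ticket.
[2] (ii) [carrier_assigned → insured]. ⇒ new: insured.
[3] (i) [insured → backorder]. ⇒ new: backorder.
Closure: {backorder, carrier_assigned, fragile_item, hazmat_flag, insured, manifest_closed, payment_cleared, pick_ticket, restock_request, route_local} — 10 facts.

10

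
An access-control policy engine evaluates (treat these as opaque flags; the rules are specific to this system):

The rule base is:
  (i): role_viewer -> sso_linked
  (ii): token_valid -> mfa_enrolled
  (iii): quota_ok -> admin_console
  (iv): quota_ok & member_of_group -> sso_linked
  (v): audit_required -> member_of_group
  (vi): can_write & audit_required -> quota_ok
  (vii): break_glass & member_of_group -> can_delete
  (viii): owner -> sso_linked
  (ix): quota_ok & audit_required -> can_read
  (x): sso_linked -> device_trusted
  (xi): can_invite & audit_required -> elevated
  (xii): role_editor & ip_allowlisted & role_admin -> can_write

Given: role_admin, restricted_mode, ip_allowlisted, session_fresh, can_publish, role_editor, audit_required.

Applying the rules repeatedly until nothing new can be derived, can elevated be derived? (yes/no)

Round 1: (v) [audit_required -> member_of_group]; (xii) [role_editor & ip_allowlisted & role_admin -> can_write]. New: member_of_group, can_write.
Round 2: (vi) [can_write & audit_required -> quota_ok]. New: quota_ok.
Round 3: (iii) [quota_ok -> admin_console]; (iv) [quota_ok & member_of_group -> sso_linked]; (ix) [quota_ok & audit_required -> can_read]. New: admin_console, sso_linked, can_read.
Round 4: (x) [sso_linked -> device_trusted]. New: device_trusted.
Fixed point reached. elevated is concluded only by (xi); (xi) needs can_invite (never derived).

no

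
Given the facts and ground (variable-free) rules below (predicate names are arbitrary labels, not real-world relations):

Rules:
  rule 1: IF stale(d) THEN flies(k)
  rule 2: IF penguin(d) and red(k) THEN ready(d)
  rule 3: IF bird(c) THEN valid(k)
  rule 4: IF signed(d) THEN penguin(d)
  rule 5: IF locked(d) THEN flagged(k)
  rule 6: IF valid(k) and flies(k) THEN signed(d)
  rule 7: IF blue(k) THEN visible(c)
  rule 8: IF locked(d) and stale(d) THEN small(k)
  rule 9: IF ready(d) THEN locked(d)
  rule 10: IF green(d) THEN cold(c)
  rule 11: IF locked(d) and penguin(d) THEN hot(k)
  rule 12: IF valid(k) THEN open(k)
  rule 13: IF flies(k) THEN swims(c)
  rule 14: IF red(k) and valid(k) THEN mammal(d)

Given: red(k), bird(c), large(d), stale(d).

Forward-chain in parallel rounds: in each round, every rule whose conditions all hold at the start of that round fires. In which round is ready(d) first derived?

4

Round 1: rule 1 [IF stale(d) THEN flies(k)]; rule 3 [IF bird(c) THEN valid(k)]. Adds flies(k), valid(k).
Round 2: rule 6 [IF valid(k) and flies(k) THEN signed(d)]; rule 12 [IF valid(k) THEN open(k)]; rule 13 [IF flies(k) THEN swims(c)]; rule 14 [IF red(k) and valid(k) THEN mammal(d)]. Adds signed(d), open(k), swims(c), mammal(d).
Round 3: rule 4 [IF signed(d) THEN penguin(d)]. Adds penguin(d).
Round 4: rule 2 [IF penguin(d) and red(k) THEN ready(d)]. Adds ready(d).
ready(d) first appears in round 4.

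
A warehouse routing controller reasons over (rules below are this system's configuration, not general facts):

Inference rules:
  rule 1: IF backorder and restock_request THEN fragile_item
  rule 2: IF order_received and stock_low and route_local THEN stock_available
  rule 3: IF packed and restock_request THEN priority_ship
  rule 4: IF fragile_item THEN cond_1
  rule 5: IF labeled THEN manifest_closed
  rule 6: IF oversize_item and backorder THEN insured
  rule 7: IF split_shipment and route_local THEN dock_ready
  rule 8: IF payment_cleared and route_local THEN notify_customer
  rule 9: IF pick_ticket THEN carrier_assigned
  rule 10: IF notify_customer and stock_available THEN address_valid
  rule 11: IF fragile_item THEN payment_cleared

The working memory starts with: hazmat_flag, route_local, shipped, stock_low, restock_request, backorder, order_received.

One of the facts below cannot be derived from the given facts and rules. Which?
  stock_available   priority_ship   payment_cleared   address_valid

Round 1: rule 1 [IF backorder and restock_request THEN fragile_item]; rule 2 [IF order_received and stock_low and route_local THEN stock_available]. New: fragile_item, stock_available.
Round 2: rule 4 [IF fragile_item THEN cond_1]; rule 11 [IF fragile_item THEN payment_cleared]. New: cond_1, payment_cleared.
Round 3: rule 8 [IF payment_cleared and route_local THEN notify_customer]. New: notify_customer.
Round 4: rule 10 [IF notify_customer and stock_available THEN address_valid]. New: address_valid.
Derived: stock_available (round 1), address_valid (round 4), payment_cleared (round 2). priority_ship never appears in any round.

priority_ship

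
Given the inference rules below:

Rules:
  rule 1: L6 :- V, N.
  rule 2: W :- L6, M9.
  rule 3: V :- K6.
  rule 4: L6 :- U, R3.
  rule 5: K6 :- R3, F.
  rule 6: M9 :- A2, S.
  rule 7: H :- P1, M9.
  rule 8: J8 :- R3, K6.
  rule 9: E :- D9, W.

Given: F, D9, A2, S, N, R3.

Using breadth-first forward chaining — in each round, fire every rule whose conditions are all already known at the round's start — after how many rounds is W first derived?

4

Round 1 fires rule 5, rule 6, giving K6, M9.
Round 2 fires rule 3, rule 8, giving V, J8.
Round 3 fires rule 1, giving L6.
Round 4 fires rule 2, giving W.
W first appears in round 4.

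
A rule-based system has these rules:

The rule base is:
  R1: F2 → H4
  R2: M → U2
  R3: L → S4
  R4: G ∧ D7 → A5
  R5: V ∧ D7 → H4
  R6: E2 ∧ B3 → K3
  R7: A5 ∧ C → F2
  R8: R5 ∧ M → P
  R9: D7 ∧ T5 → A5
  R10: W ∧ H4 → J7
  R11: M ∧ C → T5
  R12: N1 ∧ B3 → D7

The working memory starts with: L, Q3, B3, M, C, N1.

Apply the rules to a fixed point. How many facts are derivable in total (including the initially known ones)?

13

Round 1: R2 [M → U2]; R3 [L → S4]; R11 [M ∧ C → T5]; R12 [N1 ∧ B3 → D7]. New: U2, S4, T5, D7.
Round 2: R9 [D7 ∧ T5 → A5]. New: A5.
Round 3: R7 [A5 ∧ C → F2]. New: F2.
Round 4: R1 [F2 → H4]. New: H4.
Closure: {A5, B3, C, D7, F2, H4, L, M, N1, Q3, S4, T5, U2} — 13 facts.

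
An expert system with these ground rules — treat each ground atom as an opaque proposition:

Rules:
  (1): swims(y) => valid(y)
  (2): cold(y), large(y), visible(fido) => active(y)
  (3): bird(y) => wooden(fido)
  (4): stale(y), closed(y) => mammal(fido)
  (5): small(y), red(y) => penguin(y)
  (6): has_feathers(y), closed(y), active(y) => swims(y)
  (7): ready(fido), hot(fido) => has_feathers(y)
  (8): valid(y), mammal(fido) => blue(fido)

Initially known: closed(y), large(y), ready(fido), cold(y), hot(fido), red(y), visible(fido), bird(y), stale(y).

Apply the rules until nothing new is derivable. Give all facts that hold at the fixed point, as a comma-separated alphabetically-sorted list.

active(y), bird(y), blue(fido), closed(y), cold(y), has_feathers(y), hot(fido), large(y), mammal(fido), ready(fido), red(y), stale(y), swims(y), valid(y), visible(fido), wooden(fido)

Round 1: (2) [cold(y), large(y), visible(fido) => active(y)]; (3) [bird(y) => wooden(fido)]; (4) [stale(y), closed(y) => mammal(fido)]; (7) [ready(fido), hot(fido) => has_feathers(y)]. New: active(y), wooden(fido), mammal(fido), has_feathers(y).
Round 2: (6) [has_feathers(y), closed(y), active(y) => swims(y)]. New: swims(y).
Round 3: (1) [swims(y) => valid(y)]. New: valid(y).
Round 4: (8) [valid(y), mammal(fido) => blue(fido)]. New: blue(fido).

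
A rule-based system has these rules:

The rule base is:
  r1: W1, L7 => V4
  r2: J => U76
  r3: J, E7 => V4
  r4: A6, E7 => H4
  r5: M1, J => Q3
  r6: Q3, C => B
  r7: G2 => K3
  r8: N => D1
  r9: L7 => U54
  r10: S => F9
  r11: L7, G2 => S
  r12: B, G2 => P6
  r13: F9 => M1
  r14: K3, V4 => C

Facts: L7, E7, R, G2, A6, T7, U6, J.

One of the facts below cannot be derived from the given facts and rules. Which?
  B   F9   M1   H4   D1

D1

Round 1: r2 [J => U76]; r3 [J, E7 => V4]; r4 [A6, E7 => H4]; r7 [G2 => K3]; r9 [L7 => U54]; r11 [L7, G2 => S]. Adds U76, V4, H4, K3, U54, S.
Round 2: r10 [S => F9]; r14 [K3, V4 => C]. Adds F9, C.
Round 3: r13 [F9 => M1]. Adds M1.
Round 4: r5 [M1, J => Q3]. Adds Q3.
Round 5: r6 [Q3, C => B]. Adds B.
Round 6: r12 [B, G2 => P6]. Adds P6.
Derived: B (round 5), F9 (round 2), H4 (round 1), M1 (round 3). D1 never appears in any round.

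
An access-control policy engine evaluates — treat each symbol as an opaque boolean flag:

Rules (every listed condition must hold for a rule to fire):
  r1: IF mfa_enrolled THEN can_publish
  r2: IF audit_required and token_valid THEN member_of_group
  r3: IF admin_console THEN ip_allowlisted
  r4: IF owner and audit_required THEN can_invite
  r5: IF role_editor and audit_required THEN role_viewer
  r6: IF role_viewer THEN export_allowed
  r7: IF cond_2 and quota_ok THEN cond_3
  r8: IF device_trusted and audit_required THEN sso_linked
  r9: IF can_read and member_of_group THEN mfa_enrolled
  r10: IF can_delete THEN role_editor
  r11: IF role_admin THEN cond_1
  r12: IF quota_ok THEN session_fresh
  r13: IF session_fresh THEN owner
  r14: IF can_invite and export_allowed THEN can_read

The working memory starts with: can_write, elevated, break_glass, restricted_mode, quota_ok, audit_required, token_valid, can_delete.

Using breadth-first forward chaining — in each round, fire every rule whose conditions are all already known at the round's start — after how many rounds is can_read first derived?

Round 1: r2 [IF audit_required and token_valid THEN member_of_group]; r10 [IF can_delete THEN role_editor]; r12 [IF quota_ok THEN session_fresh]. Adds member_of_group, role_editor, session_fresh.
Round 2: r5 [IF role_editor and audit_required THEN role_viewer]; r13 [IF session_fresh THEN owner]. Adds role_viewer, owner.
Round 3: r4 [IF owner and audit_required THEN can_invite]; r6 [IF role_viewer THEN export_allowed]. Adds can_invite, export_allowed.
Round 4: r14 [IF can_invite and export_allowed THEN can_read]. Adds can_read.
can_read first appears in round 4.

4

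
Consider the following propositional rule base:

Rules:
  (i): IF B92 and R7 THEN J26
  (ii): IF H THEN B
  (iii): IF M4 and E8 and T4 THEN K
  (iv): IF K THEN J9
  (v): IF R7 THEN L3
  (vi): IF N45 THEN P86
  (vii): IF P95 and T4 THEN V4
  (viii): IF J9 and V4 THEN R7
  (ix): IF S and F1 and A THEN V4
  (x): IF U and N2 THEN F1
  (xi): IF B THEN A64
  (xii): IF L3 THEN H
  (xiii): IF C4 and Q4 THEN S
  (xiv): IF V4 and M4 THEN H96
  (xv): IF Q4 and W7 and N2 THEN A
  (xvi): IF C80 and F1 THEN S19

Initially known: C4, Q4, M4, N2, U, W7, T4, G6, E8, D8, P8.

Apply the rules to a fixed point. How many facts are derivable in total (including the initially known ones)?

23

Round 1: (iii) [IF M4 and E8 and T4 THEN K]; (x) [IF U and N2 THEN F1]; (xiii) [IF C4 and Q4 THEN S]; (xv) [IF Q4 and W7 and N2 THEN A]. Adds K, F1, S, A.
Round 2: (iv) [IF K THEN J9]; (ix) [IF S and F1 and A THEN V4]. Adds J9, V4.
Round 3: (viii) [IF J9 and V4 THEN R7]; (xiv) [IF V4 and M4 THEN H96]. Adds R7, H96.
Round 4: (v) [IF R7 THEN L3]. Adds L3.
Round 5: (xii) [IF L3 THEN H]. Adds H.
Round 6: (ii) [IF H THEN B]. Adds B.
Round 7: (xi) [IF B THEN A64]. Adds A64.
Closure: {A, A64, B, C4, D8, E8, F1, G6, H, H96, J9, K, L3, M4, N2, P8, Q4, R7, S, T4, U, V4, W7} — 23 facts.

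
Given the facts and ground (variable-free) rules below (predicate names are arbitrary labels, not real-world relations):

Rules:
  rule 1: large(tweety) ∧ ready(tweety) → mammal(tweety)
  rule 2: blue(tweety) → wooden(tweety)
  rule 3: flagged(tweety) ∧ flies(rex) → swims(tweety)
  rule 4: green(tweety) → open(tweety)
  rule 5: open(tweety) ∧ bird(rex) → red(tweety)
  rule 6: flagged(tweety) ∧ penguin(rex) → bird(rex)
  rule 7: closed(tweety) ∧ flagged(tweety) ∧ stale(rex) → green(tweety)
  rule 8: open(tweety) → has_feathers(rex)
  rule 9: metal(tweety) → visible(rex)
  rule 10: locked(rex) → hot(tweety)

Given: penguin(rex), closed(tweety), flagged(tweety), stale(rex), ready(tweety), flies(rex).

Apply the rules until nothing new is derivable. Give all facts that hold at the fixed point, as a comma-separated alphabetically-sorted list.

bird(rex), closed(tweety), flagged(tweety), flies(rex), green(tweety), has_feathers(rex), open(tweety), penguin(rex), ready(tweety), red(tweety), stale(rex), swims(tweety)

Round 1 fires rule 3, rule 6, rule 7, giving swims(tweety), bird(rex), green(tweety).
Round 2 fires rule 4, giving open(tweety).
Round 3 fires rule 5, rule 8, giving red(tweety), has_feathers(rex).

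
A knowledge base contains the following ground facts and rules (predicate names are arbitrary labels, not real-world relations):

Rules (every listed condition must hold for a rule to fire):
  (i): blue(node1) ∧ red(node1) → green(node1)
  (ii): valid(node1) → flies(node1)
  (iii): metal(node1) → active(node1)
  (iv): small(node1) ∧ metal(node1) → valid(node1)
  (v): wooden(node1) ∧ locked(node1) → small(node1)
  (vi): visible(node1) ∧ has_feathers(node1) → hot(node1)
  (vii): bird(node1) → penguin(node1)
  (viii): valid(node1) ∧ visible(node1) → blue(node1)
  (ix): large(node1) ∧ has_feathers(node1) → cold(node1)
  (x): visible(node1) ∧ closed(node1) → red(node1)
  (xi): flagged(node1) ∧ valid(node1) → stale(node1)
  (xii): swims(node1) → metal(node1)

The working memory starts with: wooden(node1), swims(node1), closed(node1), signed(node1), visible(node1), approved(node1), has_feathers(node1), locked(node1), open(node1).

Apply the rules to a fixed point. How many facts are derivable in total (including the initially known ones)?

18

Round 1 fires (v), (vi), (x), (xii), giving small(node1), hot(node1), red(node1), metal(node1).
Round 2 fires (iii), (iv), giving active(node1), valid(node1).
Round 3 fires (ii), (viii), giving flies(node1), blue(node1).
Round 4 fires (i), giving green(node1).
Closure: {active(node1), approved(node1), blue(node1), closed(node1), flies(node1), green(node1), has_feathers(node1), hot(node1), locked(node1), metal(node1), open(node1), red(node1), signed(node1), small(node1), swims(node1), valid(node1), visible(node1), wooden(node1)} — 18 facts.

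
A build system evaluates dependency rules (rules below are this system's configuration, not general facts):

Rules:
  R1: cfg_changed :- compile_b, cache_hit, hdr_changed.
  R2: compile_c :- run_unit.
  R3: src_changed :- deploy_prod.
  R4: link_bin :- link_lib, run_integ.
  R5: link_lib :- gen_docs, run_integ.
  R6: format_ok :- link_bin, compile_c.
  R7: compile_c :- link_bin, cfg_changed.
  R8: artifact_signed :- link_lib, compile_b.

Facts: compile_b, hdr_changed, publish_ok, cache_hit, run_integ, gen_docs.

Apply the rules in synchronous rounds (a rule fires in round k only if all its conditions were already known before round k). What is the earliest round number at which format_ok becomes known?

4

Round 1 — R1, R5, derive cfg_changed, link_lib.
Round 2 — R4, R8, derive link_bin, artifact_signed.
Round 3 — R7, derive compile_c.
Round 4 — R6, derive format_ok.
format_ok first appears in round 4.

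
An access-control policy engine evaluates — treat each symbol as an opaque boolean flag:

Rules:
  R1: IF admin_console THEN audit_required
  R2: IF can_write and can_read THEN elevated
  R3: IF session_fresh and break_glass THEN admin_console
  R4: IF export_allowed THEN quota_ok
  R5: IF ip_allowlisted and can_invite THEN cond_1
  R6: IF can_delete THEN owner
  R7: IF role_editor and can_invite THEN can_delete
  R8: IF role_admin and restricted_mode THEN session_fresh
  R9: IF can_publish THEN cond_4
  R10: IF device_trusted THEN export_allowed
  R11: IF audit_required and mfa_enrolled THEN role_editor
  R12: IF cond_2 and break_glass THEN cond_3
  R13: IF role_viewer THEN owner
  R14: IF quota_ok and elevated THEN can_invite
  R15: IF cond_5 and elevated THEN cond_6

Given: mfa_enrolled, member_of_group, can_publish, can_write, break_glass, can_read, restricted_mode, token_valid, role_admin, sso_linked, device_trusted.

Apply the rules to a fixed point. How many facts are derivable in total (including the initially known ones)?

22

Round 1 — R2, R8, R9, R10, derive elevated, session_fresh, cond_4, export_allowed.
Round 2 — R3, R4, derive admin_console, quota_ok.
Round 3 — R1, R14, derive audit_required, can_invite.
Round 4 — R11, derive role_editor.
Round 5 — R7, derive can_delete.
Round 6 — R6, derive owner.
Closure: {admin_console, audit_required, break_glass, can_delete, can_invite, can_publish, can_read, can_write, cond_4, device_trusted, elevated, export_allowed, member_of_group, mfa_enrolled, owner, quota_ok, restricted_mode, role_admin, role_editor, session_fresh, sso_linked, token_valid} — 22 facts.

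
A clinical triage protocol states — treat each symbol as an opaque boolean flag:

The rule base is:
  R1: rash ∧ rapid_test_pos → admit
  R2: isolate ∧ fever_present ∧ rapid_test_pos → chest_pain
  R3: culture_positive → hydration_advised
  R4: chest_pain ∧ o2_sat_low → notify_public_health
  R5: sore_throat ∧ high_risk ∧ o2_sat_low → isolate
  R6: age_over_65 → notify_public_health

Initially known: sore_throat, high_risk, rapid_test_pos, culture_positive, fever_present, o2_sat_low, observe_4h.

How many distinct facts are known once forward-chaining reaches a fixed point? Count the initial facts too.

Round 1 — R3, R5, derive hydration_advised, isolate.
Round 2 — R2, derive chest_pain.
Round 3 — R4, derive notify_public_health.
Closure: {chest_pain, culture_positive, fever_present, high_risk, hydration_advised, isolate, notify_public_health, o2_sat_low, observe_4h, rapid_test_pos, sore_throat} — 11 facts.

11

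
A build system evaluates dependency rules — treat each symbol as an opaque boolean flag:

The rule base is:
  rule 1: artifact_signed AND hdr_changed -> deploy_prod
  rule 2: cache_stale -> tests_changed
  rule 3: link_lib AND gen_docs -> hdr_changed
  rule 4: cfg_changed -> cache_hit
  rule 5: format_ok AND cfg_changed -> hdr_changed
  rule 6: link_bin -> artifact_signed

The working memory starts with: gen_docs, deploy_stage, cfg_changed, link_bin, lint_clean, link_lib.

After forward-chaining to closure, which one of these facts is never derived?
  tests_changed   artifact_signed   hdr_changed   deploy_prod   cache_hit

Round 1: rule 3 [link_lib AND gen_docs -> hdr_changed]; rule 4 [cfg_changed -> cache_hit]; rule 6 [link_bin -> artifact_signed]. New: hdr_changed, cache_hit, artifact_signed.
Round 2: rule 1 [artifact_signed AND hdr_changed -> deploy_prod]. New: deploy_prod.
Derived: deploy_prod (round 2), artifact_signed (round 1), hdr_changed (round 1), cache_hit (round 1). tests_changed never appears in any round.

tests_changed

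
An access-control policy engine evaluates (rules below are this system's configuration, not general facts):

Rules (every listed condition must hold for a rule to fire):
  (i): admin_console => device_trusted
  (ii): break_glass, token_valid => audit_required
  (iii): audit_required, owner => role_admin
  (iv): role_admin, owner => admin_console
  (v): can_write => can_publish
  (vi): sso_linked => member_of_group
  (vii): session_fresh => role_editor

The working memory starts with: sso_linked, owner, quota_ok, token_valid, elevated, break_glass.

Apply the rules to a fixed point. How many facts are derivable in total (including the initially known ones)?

11

Round 1 fires (ii), (vi), giving audit_required, member_of_group.
Round 2 fires (iii), giving role_admin.
Round 3 fires (iv), giving admin_console.
Round 4 fires (i), giving device_trusted.
Closure: {admin_console, audit_required, break_glass, device_trusted, elevated, member_of_group, owner, quota_ok, role_admin, sso_linked, token_valid} — 11 facts.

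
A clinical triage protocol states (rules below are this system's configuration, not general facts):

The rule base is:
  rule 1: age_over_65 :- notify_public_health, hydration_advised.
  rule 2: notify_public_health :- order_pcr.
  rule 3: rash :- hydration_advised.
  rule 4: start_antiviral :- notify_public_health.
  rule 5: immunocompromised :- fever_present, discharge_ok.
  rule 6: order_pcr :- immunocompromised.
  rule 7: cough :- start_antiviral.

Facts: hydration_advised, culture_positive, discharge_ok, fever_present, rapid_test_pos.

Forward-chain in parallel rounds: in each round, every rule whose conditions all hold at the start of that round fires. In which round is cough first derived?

Round 1: rule 3 [rash :- hydration_advised.]; rule 5 [immunocompromised :- fever_present, discharge_ok.]. Adds rash, immunocompromised.
Round 2: rule 6 [order_pcr :- immunocompromised.]. Adds order_pcr.
Round 3: rule 2 [notify_public_health :- order_pcr.]. Adds notify_public_health.
Round 4: rule 1 [age_over_65 :- notify_public_health, hydration_advised.]; rule 4 [start_antiviral :- notify_public_health.]. Adds age_over_65, start_antiviral.
Round 5: rule 7 [cough :- start_antiviral.]. Adds cough.
cough first appears in round 5.

5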